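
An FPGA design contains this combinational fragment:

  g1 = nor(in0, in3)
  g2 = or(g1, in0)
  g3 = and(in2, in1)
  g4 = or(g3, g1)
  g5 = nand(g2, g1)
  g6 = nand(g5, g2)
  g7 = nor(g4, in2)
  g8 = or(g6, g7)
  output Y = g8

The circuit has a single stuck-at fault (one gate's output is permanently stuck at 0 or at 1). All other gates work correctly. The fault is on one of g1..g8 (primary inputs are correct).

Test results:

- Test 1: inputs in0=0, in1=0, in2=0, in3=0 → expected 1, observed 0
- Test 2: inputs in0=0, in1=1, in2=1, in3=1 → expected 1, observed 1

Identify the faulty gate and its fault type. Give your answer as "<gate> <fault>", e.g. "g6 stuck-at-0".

Fault-free values for test 1 (in0=0, in1=0, in2=0, in3=0): g1=1, g2=1, g3=0, g4=1, g5=0, g6=1, g7=0, g8=1, giving Y=1. Observed 0.
Test 1: faults giving observed 0 are {g5 stuck-at-1, g6 stuck-at-0, g8 stuck-at-0}.
Test 2 (in0=0, in1=1, in2=1, in3=1): fault-free g1=0, g2=0, g3=1, g4=1, g5=1, g6=1, g7=0, g8=1 → 1; observed 1. Eliminates g6 stuck-at-0, g8 stuck-at-0.
Only g5 stuck-at-1 is consistent with every test.

g5 stuck-at-1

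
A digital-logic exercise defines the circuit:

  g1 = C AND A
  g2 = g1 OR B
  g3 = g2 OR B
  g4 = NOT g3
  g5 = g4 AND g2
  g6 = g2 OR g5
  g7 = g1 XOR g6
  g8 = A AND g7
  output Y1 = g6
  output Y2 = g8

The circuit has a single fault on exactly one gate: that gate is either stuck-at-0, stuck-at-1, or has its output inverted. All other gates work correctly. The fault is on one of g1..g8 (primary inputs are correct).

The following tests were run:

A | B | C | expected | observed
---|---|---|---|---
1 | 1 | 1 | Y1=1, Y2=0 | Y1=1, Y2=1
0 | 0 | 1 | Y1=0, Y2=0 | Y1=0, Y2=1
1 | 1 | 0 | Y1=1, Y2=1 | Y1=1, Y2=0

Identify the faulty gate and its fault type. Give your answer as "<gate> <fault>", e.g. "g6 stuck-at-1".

Fault-free values for test 1 (A=1, B=1, C=1): g1=1, g2=1, g3=1, g4=0, g5=0, g6=1, g7=0, g8=0, giving Y1=1, Y2=0. Observed Y1=1, Y2=1.
Test 1: faults giving observed Y1=1, Y2=1 are {g1 stuck-at-0, g1 inverted output, g7 stuck-at-1, g7 inverted output, g8 stuck-at-1, g8 inverted output}.
Test 2 (A=0, B=0, C=1): fault-free g1=0, g2=0, g3=0, g4=1, g5=0, g6=0, g7=0, g8=0 → Y1=0, Y2=0; observed Y1=0, Y2=1. Eliminates g1 stuck-at-0, g1 inverted output, g7 stuck-at-1, g7 inverted output.
Test 3 (A=1, B=1, C=0): fault-free g1=0, g2=1, g3=1, g4=0, g5=0, g6=1, g7=1, g8=1 → Y1=1, Y2=1; observed Y1=1, Y2=0. Eliminates g8 stuck-at-1.
Only g8 inverted output is consistent with every test.

g8 inverted output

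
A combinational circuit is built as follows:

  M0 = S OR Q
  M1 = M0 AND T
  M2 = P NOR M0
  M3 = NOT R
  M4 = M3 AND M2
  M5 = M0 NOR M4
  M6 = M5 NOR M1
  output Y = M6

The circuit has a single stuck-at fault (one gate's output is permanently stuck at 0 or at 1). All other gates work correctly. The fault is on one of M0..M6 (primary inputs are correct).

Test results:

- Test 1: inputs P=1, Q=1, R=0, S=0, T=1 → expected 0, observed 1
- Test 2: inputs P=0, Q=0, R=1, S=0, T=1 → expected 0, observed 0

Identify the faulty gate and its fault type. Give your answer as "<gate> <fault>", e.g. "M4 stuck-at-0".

Fault-free values for test 1 (P=1, Q=1, R=0, S=0, T=1): M0=1, M1=1, M2=0, M3=1, M4=0, M5=0, M6=0, giving Y=0. Observed 1.
Test 1: faults giving observed 1 are {M1 stuck-at-0, M6 stuck-at-1}.
Test 2 (P=0, Q=0, R=1, S=0, T=1): fault-free M0=0, M1=0, M2=1, M3=0, M4=0, M5=1, M6=0 → 0; observed 0. Eliminates M6 stuck-at-1.
Only M1 stuck-at-0 is consistent with every test.

M1 stuck-at-0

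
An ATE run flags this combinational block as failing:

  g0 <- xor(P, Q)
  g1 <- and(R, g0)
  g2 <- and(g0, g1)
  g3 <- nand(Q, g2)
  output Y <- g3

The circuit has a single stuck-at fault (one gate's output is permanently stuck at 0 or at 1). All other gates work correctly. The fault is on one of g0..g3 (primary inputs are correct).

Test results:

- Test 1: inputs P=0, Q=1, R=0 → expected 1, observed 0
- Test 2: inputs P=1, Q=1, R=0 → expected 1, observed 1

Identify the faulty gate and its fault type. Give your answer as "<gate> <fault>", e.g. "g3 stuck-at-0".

Fault-free values for test 1 (P=0, Q=1, R=0): g0=1, g1=0, g2=0, g3=1, giving Y=1. Observed 0.
Test 1: faults giving observed 0 are {g1 stuck-at-1, g2 stuck-at-1, g3 stuck-at-0}.
Test 2 (P=1, Q=1, R=0): fault-free g0=0, g1=0, g2=0, g3=1 → 1; observed 1. Eliminates g2 stuck-at-1, g3 stuck-at-0.
Only g1 stuck-at-1 is consistent with every test.

g1 stuck-at-1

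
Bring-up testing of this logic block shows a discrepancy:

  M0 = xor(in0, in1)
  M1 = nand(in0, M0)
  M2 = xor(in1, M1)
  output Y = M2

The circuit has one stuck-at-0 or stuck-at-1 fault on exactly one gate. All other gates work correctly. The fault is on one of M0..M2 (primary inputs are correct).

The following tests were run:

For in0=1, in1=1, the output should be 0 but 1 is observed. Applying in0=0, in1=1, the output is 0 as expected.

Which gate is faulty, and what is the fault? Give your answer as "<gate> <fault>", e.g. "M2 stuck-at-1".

Fault-free values for test 1 (in0=1, in1=1): M0=0, M1=1, M2=0, giving Y=0. Observed 1.
Test 1: faults giving observed 1 are {M0 stuck-at-1, M1 stuck-at-0, M2 stuck-at-1}.
Test 2 (in0=0, in1=1): fault-free M0=1, M1=1, M2=0 → 0; observed 0. Eliminates M1 stuck-at-0, M2 stuck-at-1.
Only M0 stuck-at-1 is consistent with every test.

M0 stuck-at-1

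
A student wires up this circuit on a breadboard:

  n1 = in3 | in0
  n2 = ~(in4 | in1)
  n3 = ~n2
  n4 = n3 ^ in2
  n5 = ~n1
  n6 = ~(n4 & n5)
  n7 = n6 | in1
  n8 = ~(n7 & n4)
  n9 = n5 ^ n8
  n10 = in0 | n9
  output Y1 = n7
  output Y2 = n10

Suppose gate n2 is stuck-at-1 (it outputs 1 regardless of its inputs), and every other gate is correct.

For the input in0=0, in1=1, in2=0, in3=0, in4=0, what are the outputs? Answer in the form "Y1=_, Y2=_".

Y1=1, Y2=0

Propagate with n2 forced: n1=0, n2=1 [stuck-at-1], n3=0, n4=0, n5=1, n6=1, n7=1, n8=1, n9=0, n10=0.
So the outputs are Y1=1, Y2=0. (Without the fault they would be Y1=1, Y2=1.)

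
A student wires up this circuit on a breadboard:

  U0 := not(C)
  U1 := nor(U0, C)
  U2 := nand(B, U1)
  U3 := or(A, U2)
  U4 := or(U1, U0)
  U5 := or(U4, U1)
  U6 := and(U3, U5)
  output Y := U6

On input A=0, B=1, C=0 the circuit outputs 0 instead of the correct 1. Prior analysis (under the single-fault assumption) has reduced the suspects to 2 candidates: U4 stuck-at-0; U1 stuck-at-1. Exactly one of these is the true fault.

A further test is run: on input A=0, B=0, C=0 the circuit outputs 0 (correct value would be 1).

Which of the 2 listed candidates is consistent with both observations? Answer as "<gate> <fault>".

U4 stuck-at-0

Evaluate each candidate on input A=0, B=0, C=0:
  U4 stuck-at-0: U0=1, U1=0, U2=1, U3=1, U4=0 [stuck-at-0], U5=0, U6=0 → 0 — matches
  U1 stuck-at-1: U0=1, U1=1 [stuck-at-1], U2=1, U3=1, U4=1, U5=1, U6=1 → 1 — eliminated
Only U4 stuck-at-0 reproduces the observed 0.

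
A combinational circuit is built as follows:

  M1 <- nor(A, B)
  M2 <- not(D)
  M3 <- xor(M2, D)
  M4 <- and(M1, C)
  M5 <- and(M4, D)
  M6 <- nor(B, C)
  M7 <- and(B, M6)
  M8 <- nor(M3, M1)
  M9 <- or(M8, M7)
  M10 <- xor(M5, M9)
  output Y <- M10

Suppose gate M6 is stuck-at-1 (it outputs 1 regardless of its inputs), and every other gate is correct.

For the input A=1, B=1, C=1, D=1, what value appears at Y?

Propagate with M6 forced: M1=0, M2=0, M3=1, M4=0, M5=0, M6=1 [stuck-at-1], M7=1, M8=0, M9=1, M10=1.
So Y = 1. (Without the fault it would be 0.)

1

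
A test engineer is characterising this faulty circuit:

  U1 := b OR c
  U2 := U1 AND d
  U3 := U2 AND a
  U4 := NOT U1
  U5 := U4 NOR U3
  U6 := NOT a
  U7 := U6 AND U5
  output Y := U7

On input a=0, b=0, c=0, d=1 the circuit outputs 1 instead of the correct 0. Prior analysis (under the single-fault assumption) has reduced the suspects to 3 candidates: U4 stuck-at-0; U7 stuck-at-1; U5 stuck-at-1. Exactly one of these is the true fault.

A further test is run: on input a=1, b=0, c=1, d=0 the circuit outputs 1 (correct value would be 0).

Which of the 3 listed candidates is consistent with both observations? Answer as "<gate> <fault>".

U7 stuck-at-1

Evaluate each candidate on input a=1, b=0, c=1, d=0:
  U4 stuck-at-0: U1=1, U2=0, U3=0, U4=0 [stuck-at-0], U5=1, U6=0, U7=0 → 0 — eliminated
  U7 stuck-at-1: U1=1, U2=0, U3=0, U4=0, U5=1, U6=0, U7=1 [stuck-at-1] → 1 — matches
  U5 stuck-at-1: U1=1, U2=0, U3=0, U4=0, U5=1 [stuck-at-1], U6=0, U7=0 → 0 — eliminated
Only U7 stuck-at-1 reproduces the observed 1.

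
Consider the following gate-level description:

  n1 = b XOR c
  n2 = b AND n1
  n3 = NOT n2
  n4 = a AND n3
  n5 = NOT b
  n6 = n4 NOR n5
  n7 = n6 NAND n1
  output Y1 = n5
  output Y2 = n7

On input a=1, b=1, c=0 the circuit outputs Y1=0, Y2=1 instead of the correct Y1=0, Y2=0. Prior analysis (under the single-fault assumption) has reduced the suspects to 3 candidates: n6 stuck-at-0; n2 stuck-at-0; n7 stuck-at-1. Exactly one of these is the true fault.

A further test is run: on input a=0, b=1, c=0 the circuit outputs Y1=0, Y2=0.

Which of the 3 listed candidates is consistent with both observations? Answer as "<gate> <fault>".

n2 stuck-at-0

Evaluate each candidate on input a=0, b=1, c=0:
  n6 stuck-at-0: n1=1, n2=1, n3=0, n4=0, n5=0, n6=0 [stuck-at-0], n7=1 → Y1=0, Y2=1 — eliminated
  n2 stuck-at-0: n1=1, n2=0 [stuck-at-0], n3=1, n4=0, n5=0, n6=1, n7=0 → Y1=0, Y2=0 — matches
  n7 stuck-at-1: n1=1, n2=1, n3=0, n4=0, n5=0, n6=1, n7=1 [stuck-at-1] → Y1=0, Y2=1 — eliminated
Only n2 stuck-at-0 reproduces the observed Y1=0, Y2=0.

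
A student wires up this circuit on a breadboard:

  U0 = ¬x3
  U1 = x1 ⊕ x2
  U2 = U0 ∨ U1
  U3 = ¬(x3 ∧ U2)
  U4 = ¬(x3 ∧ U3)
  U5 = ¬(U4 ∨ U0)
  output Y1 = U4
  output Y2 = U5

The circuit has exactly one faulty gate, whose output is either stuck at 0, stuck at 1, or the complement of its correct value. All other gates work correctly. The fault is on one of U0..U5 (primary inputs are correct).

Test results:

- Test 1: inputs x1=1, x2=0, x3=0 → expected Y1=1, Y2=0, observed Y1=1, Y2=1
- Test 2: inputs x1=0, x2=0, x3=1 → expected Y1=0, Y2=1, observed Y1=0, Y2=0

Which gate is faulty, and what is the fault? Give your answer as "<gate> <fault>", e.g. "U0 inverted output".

Fault-free values for test 1 (x1=1, x2=0, x3=0): U0=1, U1=1, U2=1, U3=1, U4=1, U5=0, giving Y1=1, Y2=0. Observed Y1=1, Y2=1.
Test 1: faults giving observed Y1=1, Y2=1 are {U5 stuck-at-1, U5 inverted output}.
Test 2 (x1=0, x2=0, x3=1): fault-free U0=0, U1=0, U2=0, U3=1, U4=0, U5=1 → Y1=0, Y2=1; observed Y1=0, Y2=0. Eliminates U5 stuck-at-1.
Only U5 inverted output is consistent with every test.

U5 inverted output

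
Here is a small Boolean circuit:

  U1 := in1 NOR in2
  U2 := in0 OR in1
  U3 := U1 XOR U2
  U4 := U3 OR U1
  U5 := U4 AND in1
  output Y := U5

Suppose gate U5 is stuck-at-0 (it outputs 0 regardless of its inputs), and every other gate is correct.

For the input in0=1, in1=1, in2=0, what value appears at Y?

Propagate with U5 forced: U1=0, U2=1, U3=1, U4=1, U5=0 [stuck-at-0].
So Y = 0. (Without the fault it would be 1.)

0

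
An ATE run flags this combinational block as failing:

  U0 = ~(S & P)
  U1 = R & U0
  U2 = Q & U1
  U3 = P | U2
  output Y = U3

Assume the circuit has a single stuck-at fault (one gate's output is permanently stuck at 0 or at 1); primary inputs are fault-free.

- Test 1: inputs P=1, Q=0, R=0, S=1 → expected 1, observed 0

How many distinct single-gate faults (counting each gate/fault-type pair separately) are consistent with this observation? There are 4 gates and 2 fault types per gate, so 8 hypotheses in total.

Fault-free: U0=0, U1=0, U2=0, U3=1 → 1. Observed 0.
  U0 stuck-at-0: output 1 ✗
  U0 stuck-at-1: output 1 ✗
  U1 stuck-at-0: output 1 ✗
  U1 stuck-at-1: output 1 ✗
  U2 stuck-at-0: output 1 ✗
  U2 stuck-at-1: output 1 ✗
  U3 stuck-at-0: output 0 ✓
  U3 stuck-at-1: output 1 ✗
Consistent faults: {U3 stuck-at-0} — 1 in all.

1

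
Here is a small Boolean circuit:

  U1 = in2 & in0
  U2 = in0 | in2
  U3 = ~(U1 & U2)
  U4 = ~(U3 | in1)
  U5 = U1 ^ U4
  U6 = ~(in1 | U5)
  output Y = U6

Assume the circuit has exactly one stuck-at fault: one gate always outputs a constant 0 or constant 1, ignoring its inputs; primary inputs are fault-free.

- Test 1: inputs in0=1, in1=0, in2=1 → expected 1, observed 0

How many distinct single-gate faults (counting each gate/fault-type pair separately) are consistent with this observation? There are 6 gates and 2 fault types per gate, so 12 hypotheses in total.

5

Fault-free: U1=1, U2=1, U3=0, U4=1, U5=0, U6=1 → 1. Observed 0.
  U1 stuck-at-0: output 1 ✗
  U1 stuck-at-1: output 1 ✗
  U2 stuck-at-0: output 0 ✓
  U2 stuck-at-1: output 1 ✗
  U3 stuck-at-0: output 1 ✗
  U3 stuck-at-1: output 0 ✓
  U4 stuck-at-0: output 0 ✓
  U4 stuck-at-1: output 1 ✗
  U5 stuck-at-0: output 1 ✗
  U5 stuck-at-1: output 0 ✓
  U6 stuck-at-0: output 0 ✓
  U6 stuck-at-1: output 1 ✗
Consistent faults: {U2 stuck-at-0, U3 stuck-at-1, U4 stuck-at-0, U5 stuck-at-1, U6 stuck-at-0} — 5 in all.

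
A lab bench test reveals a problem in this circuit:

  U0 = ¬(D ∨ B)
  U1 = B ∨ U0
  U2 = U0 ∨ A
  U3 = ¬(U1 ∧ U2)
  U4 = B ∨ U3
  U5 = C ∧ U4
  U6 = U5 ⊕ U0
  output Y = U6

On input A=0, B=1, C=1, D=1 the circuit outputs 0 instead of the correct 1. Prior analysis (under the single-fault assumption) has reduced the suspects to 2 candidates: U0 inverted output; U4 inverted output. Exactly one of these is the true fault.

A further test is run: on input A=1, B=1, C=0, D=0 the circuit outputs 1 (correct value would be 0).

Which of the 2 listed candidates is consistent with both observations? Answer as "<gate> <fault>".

U0 inverted output

Evaluate each candidate on input A=1, B=1, C=0, D=0:
  U0 inverted output: U0=1 [inverted output], U1=1, U2=1, U3=0, U4=1, U5=0, U6=1 → 1 — matches
  U4 inverted output: U0=0, U1=1, U2=1, U3=0, U4=0 [inverted output], U5=0, U6=0 → 0 — eliminated
Only U0 inverted output reproduces the observed 1.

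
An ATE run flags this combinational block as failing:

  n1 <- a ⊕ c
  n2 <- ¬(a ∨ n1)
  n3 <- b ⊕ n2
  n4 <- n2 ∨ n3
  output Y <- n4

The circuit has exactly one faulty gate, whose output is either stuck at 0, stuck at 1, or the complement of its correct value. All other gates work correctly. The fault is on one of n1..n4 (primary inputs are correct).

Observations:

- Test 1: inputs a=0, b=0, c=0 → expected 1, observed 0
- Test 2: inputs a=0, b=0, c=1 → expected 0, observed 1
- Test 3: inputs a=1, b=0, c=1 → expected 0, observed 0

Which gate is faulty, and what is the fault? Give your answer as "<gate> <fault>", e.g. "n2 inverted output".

Fault-free values for test 1 (a=0, b=0, c=0): n1=0, n2=1, n3=1, n4=1, giving Y=1. Observed 0.
Test 1: faults giving observed 0 are {n1 stuck-at-1, n1 inverted output, n2 stuck-at-0, n2 inverted output, n4 stuck-at-0, n4 inverted output}.
Test 2 (a=0, b=0, c=1): fault-free n1=1, n2=0, n3=0, n4=0 → 0; observed 1. Eliminates n1 stuck-at-1, n2 stuck-at-0, n4 stuck-at-0.
Test 3 (a=1, b=0, c=1): fault-free n1=0, n2=0, n3=0, n4=0 → 0; observed 0. Eliminates n2 inverted output, n4 inverted output.
Only n1 inverted output is consistent with every test.

n1 inverted output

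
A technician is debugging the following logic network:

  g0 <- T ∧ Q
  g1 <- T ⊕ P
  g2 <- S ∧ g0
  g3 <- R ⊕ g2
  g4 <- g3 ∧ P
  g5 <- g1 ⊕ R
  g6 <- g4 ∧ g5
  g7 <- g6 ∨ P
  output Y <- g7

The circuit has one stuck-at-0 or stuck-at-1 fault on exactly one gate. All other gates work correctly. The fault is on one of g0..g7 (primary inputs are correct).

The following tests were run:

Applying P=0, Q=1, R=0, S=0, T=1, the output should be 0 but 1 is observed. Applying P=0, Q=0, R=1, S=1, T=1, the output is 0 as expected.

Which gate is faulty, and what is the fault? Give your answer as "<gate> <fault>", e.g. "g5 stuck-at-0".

Fault-free values for test 1 (P=0, Q=1, R=0, S=0, T=1): g0=1, g1=1, g2=0, g3=0, g4=0, g5=1, g6=0, g7=0, giving Y=0. Observed 1.
Test 1: faults giving observed 1 are {g4 stuck-at-1, g6 stuck-at-1, g7 stuck-at-1}.
Test 2 (P=0, Q=0, R=1, S=1, T=1): fault-free g0=0, g1=1, g2=0, g3=1, g4=0, g5=0, g6=0, g7=0 → 0; observed 0. Eliminates g6 stuck-at-1, g7 stuck-at-1.
Only g4 stuck-at-1 is consistent with every test.

g4 stuck-at-1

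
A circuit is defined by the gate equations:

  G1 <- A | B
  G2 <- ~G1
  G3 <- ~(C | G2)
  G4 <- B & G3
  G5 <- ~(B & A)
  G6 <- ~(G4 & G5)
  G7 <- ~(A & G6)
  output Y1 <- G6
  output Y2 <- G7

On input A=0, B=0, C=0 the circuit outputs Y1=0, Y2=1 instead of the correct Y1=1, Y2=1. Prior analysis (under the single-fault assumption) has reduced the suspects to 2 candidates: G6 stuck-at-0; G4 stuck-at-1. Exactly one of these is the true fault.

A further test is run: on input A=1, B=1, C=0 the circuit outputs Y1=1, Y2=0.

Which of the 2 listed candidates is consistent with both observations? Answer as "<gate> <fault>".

G4 stuck-at-1

Evaluate each candidate on input A=1, B=1, C=0:
  G6 stuck-at-0: G1=1, G2=0, G3=1, G4=1, G5=0, G6=0 [stuck-at-0], G7=1 → Y1=0, Y2=1 — eliminated
  G4 stuck-at-1: G1=1, G2=0, G3=1, G4=1 [stuck-at-1], G5=0, G6=1, G7=0 → Y1=1, Y2=0 — matches
Only G4 stuck-at-1 reproduces the observed Y1=1, Y2=0.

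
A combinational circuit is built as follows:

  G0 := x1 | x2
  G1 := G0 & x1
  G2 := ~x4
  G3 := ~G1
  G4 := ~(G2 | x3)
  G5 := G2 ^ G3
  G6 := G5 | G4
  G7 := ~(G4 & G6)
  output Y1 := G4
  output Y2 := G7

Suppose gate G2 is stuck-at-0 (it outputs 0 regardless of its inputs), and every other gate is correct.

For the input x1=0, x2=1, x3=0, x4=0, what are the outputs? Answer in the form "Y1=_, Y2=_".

Y1=1, Y2=0

Propagate with G2 forced: G0=1, G1=0, G2=0 [stuck-at-0], G3=1, G4=1, G5=1, G6=1, G7=0.
So the outputs are Y1=1, Y2=0. (Without the fault they would be Y1=0, Y2=1.)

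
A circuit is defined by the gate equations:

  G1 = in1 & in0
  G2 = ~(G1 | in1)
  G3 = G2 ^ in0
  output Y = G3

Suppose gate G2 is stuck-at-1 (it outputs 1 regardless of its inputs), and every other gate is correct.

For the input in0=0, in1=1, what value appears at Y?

1

Propagate with G2 forced: G1=0, G2=1 [stuck-at-1], G3=1.
So Y = 1. (Without the fault it would be 0.)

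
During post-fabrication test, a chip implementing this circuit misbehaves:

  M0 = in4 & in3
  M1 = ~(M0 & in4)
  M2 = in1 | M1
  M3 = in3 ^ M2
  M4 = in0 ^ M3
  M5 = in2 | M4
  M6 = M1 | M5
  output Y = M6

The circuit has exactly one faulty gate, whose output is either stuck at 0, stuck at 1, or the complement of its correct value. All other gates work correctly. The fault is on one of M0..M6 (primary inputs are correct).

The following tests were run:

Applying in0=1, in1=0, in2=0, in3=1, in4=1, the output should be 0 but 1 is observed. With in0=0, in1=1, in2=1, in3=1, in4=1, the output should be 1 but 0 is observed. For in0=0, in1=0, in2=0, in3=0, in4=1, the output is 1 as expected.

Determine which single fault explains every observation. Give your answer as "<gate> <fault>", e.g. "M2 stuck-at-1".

Fault-free values for test 1 (in0=1, in1=0, in2=0, in3=1, in4=1): M0=1, M1=0, M2=0, M3=1, M4=0, M5=0, M6=0, giving Y=0. Observed 1.
Test 1: faults giving observed 1 are {M0 stuck-at-0, M0 inverted output, M1 stuck-at-1, M1 inverted output, M2 stuck-at-1, M2 inverted output, M3 stuck-at-0, M3 inverted output, M4 stuck-at-1, M4 inverted output, M5 stuck-at-1, M5 inverted output, M6 stuck-at-1, M6 inverted output}.
Test 2 (in0=0, in1=1, in2=1, in3=1, in4=1): fault-free M0=1, M1=0, M2=1, M3=0, M4=0, M5=1, M6=1 → 1; observed 0. Eliminates M0 stuck-at-0, M0 inverted output, M1 stuck-at-1, M1 inverted output, M2 stuck-at-1, M2 inverted output, M3 stuck-at-0, M3 inverted output, M4 stuck-at-1, M4 inverted output, M5 stuck-at-1, M6 stuck-at-1.
Test 3 (in0=0, in1=0, in2=0, in3=0, in4=1): fault-free M0=0, M1=1, M2=1, M3=1, M4=1, M5=1, M6=1 → 1; observed 1. Eliminates M6 inverted output.
Only M5 inverted output is consistent with every test.

M5 inverted output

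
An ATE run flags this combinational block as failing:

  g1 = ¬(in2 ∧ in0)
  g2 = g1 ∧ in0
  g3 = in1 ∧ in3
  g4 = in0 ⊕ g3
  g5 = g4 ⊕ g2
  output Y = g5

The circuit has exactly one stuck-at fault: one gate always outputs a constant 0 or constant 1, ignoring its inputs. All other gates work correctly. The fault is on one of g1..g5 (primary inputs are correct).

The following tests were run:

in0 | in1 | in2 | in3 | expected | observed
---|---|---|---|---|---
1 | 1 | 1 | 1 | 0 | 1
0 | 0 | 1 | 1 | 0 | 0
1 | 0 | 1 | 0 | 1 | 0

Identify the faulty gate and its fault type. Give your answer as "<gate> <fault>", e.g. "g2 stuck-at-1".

Fault-free values for test 1 (in0=1, in1=1, in2=1, in3=1): g1=0, g2=0, g3=1, g4=0, g5=0, giving Y=0. Observed 1.
Test 1: faults giving observed 1 are {g1 stuck-at-1, g2 stuck-at-1, g3 stuck-at-0, g4 stuck-at-1, g5 stuck-at-1}.
Test 2 (in0=0, in1=0, in2=1, in3=1): fault-free g1=1, g2=0, g3=0, g4=0, g5=0 → 0; observed 0. Eliminates g2 stuck-at-1, g4 stuck-at-1, g5 stuck-at-1.
Test 3 (in0=1, in1=0, in2=1, in3=0): fault-free g1=0, g2=0, g3=0, g4=1, g5=1 → 1; observed 0. Eliminates g3 stuck-at-0.
Only g1 stuck-at-1 is consistent with every test.

g1 stuck-at-1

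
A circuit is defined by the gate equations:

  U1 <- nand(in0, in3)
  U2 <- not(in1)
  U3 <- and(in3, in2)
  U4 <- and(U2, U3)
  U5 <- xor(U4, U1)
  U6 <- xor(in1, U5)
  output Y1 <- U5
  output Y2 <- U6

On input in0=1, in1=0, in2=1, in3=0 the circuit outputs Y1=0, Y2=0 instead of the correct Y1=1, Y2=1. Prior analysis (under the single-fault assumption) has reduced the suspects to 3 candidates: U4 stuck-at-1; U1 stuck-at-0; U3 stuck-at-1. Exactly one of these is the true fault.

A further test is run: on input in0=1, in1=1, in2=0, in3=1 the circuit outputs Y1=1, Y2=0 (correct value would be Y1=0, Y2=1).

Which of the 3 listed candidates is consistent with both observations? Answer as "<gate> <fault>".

Evaluate each candidate on input in0=1, in1=1, in2=0, in3=1:
  U4 stuck-at-1: U1=0, U2=0, U3=0, U4=1 [stuck-at-1], U5=1, U6=0 → Y1=1, Y2=0 — matches
  U1 stuck-at-0: U1=0 [stuck-at-0], U2=0, U3=0, U4=0, U5=0, U6=1 → Y1=0, Y2=1 — eliminated
  U3 stuck-at-1: U1=0, U2=0, U3=1 [stuck-at-1], U4=0, U5=0, U6=1 → Y1=0, Y2=1 — eliminated
Only U4 stuck-at-1 reproduces the observed Y1=1, Y2=0.

U4 stuck-at-1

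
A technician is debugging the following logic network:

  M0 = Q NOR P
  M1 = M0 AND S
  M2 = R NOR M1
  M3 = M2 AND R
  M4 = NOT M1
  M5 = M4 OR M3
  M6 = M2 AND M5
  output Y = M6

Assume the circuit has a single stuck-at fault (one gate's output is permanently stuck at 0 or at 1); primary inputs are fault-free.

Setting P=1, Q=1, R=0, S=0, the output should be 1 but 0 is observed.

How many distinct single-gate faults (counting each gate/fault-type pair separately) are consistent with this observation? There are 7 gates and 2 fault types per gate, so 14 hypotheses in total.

5

Fault-free: M0=0, M1=0, M2=1, M3=0, M4=1, M5=1, M6=1 → 1. Observed 0.
  M0 stuck-at-0: output 1 ✗
  M0 stuck-at-1: output 1 ✗
  M1 stuck-at-0: output 1 ✗
  M1 stuck-at-1: output 0 ✓
  M2 stuck-at-0: output 0 ✓
  M2 stuck-at-1: output 1 ✗
  M3 stuck-at-0: output 1 ✗
  M3 stuck-at-1: output 1 ✗
  M4 stuck-at-0: output 0 ✓
  M4 stuck-at-1: output 1 ✗
  M5 stuck-at-0: output 0 ✓
  M5 stuck-at-1: output 1 ✗
  M6 stuck-at-0: output 0 ✓
  M6 stuck-at-1: output 1 ✗
Consistent faults: {M1 stuck-at-1, M2 stuck-at-0, M4 stuck-at-0, M5 stuck-at-0, M6 stuck-at-0} — 5 in all.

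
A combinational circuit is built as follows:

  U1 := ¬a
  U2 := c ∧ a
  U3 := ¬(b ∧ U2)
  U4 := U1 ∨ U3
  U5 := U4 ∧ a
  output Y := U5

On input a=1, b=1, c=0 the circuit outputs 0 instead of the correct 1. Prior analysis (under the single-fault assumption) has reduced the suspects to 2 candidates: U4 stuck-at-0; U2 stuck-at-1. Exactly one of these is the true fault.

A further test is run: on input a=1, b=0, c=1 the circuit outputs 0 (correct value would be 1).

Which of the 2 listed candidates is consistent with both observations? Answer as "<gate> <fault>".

Evaluate each candidate on input a=1, b=0, c=1:
  U4 stuck-at-0: U1=0, U2=1, U3=1, U4=0 [stuck-at-0], U5=0 → 0 — matches
  U2 stuck-at-1: U1=0, U2=1 [stuck-at-1], U3=1, U4=1, U5=1 → 1 — eliminated
Only U4 stuck-at-0 reproduces the observed 0.

U4 stuck-at-0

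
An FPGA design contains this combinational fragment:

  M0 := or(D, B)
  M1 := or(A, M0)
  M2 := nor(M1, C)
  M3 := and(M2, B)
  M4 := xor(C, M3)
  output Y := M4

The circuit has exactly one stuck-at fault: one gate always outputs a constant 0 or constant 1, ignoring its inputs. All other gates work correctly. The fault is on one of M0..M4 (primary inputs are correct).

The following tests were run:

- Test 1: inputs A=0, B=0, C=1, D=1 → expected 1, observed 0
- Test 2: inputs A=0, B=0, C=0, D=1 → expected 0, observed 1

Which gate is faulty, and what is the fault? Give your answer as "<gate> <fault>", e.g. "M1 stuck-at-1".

Fault-free values for test 1 (A=0, B=0, C=1, D=1): M0=1, M1=1, M2=0, M3=0, M4=1, giving Y=1. Observed 0.
Test 1: faults giving observed 0 are {M3 stuck-at-1, M4 stuck-at-0}.
Test 2 (A=0, B=0, C=0, D=1): fault-free M0=1, M1=1, M2=0, M3=0, M4=0 → 0; observed 1. Eliminates M4 stuck-at-0.
Only M3 stuck-at-1 is consistent with every test.

M3 stuck-at-1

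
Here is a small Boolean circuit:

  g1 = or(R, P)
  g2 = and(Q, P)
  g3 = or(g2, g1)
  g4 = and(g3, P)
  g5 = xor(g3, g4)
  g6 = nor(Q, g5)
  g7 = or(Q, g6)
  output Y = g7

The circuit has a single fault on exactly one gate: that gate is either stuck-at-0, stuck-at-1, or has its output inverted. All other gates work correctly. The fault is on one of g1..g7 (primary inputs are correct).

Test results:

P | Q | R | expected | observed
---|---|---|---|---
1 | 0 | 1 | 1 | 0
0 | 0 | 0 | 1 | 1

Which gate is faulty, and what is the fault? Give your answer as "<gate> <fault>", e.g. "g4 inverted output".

g4 stuck-at-0

Fault-free values for test 1 (P=1, Q=0, R=1): g1=1, g2=0, g3=1, g4=1, g5=0, g6=1, g7=1, giving Y=1. Observed 0.
Test 1: faults giving observed 0 are {g4 stuck-at-0, g4 inverted output, g5 stuck-at-1, g5 inverted output, g6 stuck-at-0, g6 inverted output, g7 stuck-at-0, g7 inverted output}.
Test 2 (P=0, Q=0, R=0): fault-free g1=0, g2=0, g3=0, g4=0, g5=0, g6=1, g7=1 → 1; observed 1. Eliminates g4 inverted output, g5 stuck-at-1, g5 inverted output, g6 stuck-at-0, g6 inverted output, g7 stuck-at-0, g7 inverted output.
Only g4 stuck-at-0 is consistent with every test.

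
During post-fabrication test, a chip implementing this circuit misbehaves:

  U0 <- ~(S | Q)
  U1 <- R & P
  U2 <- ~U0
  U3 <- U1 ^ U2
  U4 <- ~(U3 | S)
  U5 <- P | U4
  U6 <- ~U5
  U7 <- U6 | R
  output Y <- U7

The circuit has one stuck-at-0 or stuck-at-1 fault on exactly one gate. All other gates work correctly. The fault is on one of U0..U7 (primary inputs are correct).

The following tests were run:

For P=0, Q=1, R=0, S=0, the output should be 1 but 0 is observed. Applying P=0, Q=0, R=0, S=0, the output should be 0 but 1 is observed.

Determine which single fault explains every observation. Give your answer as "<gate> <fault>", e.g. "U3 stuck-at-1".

Fault-free values for test 1 (P=0, Q=1, R=0, S=0): U0=0, U1=0, U2=1, U3=1, U4=0, U5=0, U6=1, U7=1, giving Y=1. Observed 0.
Test 1: faults giving observed 0 are {U0 stuck-at-1, U1 stuck-at-1, U2 stuck-at-0, U3 stuck-at-0, U4 stuck-at-1, U5 stuck-at-1, U6 stuck-at-0, U7 stuck-at-0}.
Test 2 (P=0, Q=0, R=0, S=0): fault-free U0=1, U1=0, U2=0, U3=0, U4=1, U5=1, U6=0, U7=0 → 0; observed 1. Eliminates U0 stuck-at-1, U2 stuck-at-0, U3 stuck-at-0, U4 stuck-at-1, U5 stuck-at-1, U6 stuck-at-0, U7 stuck-at-0.
Only U1 stuck-at-1 is consistent with every test.

U1 stuck-at-1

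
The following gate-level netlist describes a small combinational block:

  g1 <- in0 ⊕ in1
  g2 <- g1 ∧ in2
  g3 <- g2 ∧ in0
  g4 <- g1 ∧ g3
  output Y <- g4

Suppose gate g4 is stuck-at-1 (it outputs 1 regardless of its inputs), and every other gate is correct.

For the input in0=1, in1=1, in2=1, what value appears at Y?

Propagate with g4 forced: g1=0, g2=0, g3=0, g4=1 [stuck-at-1].
So Y = 1. (Without the fault it would be 0.)

1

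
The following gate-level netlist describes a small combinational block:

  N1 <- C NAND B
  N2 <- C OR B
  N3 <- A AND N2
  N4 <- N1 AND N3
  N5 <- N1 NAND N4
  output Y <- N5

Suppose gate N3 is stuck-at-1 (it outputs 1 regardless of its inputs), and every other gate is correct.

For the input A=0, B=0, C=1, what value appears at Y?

Propagate with N3 forced: N1=1, N2=1, N3=1 [stuck-at-1], N4=1, N5=0.
So Y = 0. (Without the fault it would be 1.)

0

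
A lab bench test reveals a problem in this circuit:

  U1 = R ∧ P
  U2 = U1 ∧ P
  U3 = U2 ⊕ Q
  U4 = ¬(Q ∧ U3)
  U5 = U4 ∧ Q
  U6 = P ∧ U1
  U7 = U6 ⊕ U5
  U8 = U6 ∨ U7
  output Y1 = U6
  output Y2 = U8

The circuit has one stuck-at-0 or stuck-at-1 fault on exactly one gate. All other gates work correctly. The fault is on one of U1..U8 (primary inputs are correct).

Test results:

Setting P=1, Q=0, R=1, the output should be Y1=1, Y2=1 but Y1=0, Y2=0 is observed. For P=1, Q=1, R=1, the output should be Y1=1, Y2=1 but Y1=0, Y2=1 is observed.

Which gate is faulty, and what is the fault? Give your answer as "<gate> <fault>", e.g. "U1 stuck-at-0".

U6 stuck-at-0

Fault-free values for test 1 (P=1, Q=0, R=1): U1=1, U2=1, U3=1, U4=1, U5=0, U6=1, U7=1, U8=1, giving Y1=1, Y2=1. Observed Y1=0, Y2=0.
Test 1: faults giving observed Y1=0, Y2=0 are {U1 stuck-at-0, U6 stuck-at-0}.
Test 2 (P=1, Q=1, R=1): fault-free U1=1, U2=1, U3=0, U4=1, U5=1, U6=1, U7=0, U8=1 → Y1=1, Y2=1; observed Y1=0, Y2=1. Eliminates U1 stuck-at-0.
Only U6 stuck-at-0 is consistent with every test.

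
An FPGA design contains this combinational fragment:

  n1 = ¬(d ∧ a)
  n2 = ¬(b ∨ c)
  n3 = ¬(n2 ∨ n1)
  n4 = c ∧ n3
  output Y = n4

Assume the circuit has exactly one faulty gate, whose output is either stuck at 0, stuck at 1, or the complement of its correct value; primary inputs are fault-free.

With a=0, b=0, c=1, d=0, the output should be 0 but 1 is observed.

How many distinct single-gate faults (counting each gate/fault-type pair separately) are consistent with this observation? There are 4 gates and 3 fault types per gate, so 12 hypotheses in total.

6

Fault-free: n1=1, n2=0, n3=0, n4=0 → 0. Observed 1.
  n1 stuck-at-0: output 1 ✓
  n1 stuck-at-1: output 0 ✗
  n1 inverted output: output 1 ✓
  n2 stuck-at-0: output 0 ✗
  n2 stuck-at-1: output 0 ✗
  n2 inverted output: output 0 ✗
  n3 stuck-at-0: output 0 ✗
  n3 stuck-at-1: output 1 ✓
  n3 inverted output: output 1 ✓
  n4 stuck-at-0: output 0 ✗
  n4 stuck-at-1: output 1 ✓
  n4 inverted output: output 1 ✓
Consistent faults: {n1 stuck-at-0, n1 inverted output, n3 stuck-at-1, n3 inverted output, n4 stuck-at-1, n4 inverted output} — 6 in all.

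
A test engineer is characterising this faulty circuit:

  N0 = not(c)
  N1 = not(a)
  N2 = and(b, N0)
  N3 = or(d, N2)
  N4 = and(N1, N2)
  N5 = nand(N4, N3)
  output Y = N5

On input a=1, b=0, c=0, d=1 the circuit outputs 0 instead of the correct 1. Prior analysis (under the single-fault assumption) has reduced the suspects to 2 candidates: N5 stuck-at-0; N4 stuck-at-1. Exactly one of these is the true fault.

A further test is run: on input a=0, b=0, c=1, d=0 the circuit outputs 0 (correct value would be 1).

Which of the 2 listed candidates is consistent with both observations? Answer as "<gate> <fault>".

N5 stuck-at-0

Evaluate each candidate on input a=0, b=0, c=1, d=0:
  N5 stuck-at-0: N0=0, N1=1, N2=0, N3=0, N4=0, N5=0 [stuck-at-0] → 0 — matches
  N4 stuck-at-1: N0=0, N1=1, N2=0, N3=0, N4=1 [stuck-at-1], N5=1 → 1 — eliminated
Only N5 stuck-at-0 reproduces the observed 0.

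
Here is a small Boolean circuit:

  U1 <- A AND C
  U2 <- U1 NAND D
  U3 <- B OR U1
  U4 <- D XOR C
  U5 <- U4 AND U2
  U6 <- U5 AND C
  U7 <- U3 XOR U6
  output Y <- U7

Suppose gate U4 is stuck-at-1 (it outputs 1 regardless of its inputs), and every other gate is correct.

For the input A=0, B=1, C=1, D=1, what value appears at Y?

Propagate with U4 forced: U1=0, U2=1, U3=1, U4=1 [stuck-at-1], U5=1, U6=1, U7=0.
So Y = 0. (Without the fault it would be 1.)

0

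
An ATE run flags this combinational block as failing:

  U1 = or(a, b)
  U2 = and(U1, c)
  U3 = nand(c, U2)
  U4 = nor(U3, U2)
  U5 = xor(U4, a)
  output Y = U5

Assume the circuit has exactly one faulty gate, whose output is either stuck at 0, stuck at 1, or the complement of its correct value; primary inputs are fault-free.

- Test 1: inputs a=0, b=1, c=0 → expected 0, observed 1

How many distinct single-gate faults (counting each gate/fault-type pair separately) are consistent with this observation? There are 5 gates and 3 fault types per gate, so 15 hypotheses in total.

Fault-free: U1=1, U2=0, U3=1, U4=0, U5=0 → 0. Observed 1.
  U1: none of the 3 fault types match ✗
  U2: none of the 3 fault types match ✗
  U3: stuck-at-0, inverted output ✓; others ✗
  U4: stuck-at-1, inverted output ✓; others ✗
  U5: stuck-at-1, inverted output ✓; others ✗
Consistent faults: {U3 stuck-at-0, U3 inverted output, U4 stuck-at-1, U4 inverted output, U5 stuck-at-1, U5 inverted output} — 6 in all.

6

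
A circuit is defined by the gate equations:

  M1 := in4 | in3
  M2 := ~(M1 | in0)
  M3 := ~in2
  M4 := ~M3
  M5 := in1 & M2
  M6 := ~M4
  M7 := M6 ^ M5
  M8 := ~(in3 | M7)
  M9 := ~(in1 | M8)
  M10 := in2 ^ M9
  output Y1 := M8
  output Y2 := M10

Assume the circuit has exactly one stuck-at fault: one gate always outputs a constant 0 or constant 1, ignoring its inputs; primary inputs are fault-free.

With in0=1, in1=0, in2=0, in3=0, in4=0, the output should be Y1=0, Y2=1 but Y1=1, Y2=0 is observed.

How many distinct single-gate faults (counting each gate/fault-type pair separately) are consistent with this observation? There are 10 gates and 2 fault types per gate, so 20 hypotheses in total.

Fault-free: M1=0, M2=0, M3=1, M4=0, M5=0, M6=1, M7=1, M8=0, M9=1, M10=1 → Y1=0, Y2=1. Observed Y1=1, Y2=0.
  M1: none of the 2 fault types match ✗
  M2: none of the 2 fault types match ✗
  M3: stuck-at-0 ✓; others ✗
  M4: stuck-at-1 ✓; others ✗
  M5: stuck-at-1 ✓; others ✗
  M6: stuck-at-0 ✓; others ✗
  M7: stuck-at-0 ✓; others ✗
  M8: stuck-at-1 ✓; others ✗
  M9: none of the 2 fault types match ✗
  M10: none of the 2 fault types match ✗
Consistent faults: {M3 stuck-at-0, M4 stuck-at-1, M5 stuck-at-1, M6 stuck-at-0, M7 stuck-at-0, M8 stuck-at-1} — 6 in all.

6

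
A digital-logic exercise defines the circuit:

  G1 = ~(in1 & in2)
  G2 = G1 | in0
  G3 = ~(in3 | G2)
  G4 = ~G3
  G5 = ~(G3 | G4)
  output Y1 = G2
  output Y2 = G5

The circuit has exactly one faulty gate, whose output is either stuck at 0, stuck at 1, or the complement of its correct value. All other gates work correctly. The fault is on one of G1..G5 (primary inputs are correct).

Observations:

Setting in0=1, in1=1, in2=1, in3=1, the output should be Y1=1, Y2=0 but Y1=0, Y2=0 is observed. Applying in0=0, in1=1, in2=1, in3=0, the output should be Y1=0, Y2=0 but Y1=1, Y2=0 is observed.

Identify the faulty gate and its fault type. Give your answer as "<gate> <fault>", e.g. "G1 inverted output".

G2 inverted output

Fault-free values for test 1 (in0=1, in1=1, in2=1, in3=1): G1=0, G2=1, G3=0, G4=1, G5=0, giving Y1=1, Y2=0. Observed Y1=0, Y2=0.
Test 1: faults giving observed Y1=0, Y2=0 are {G2 stuck-at-0, G2 inverted output}.
Test 2 (in0=0, in1=1, in2=1, in3=0): fault-free G1=0, G2=0, G3=1, G4=0, G5=0 → Y1=0, Y2=0; observed Y1=1, Y2=0. Eliminates G2 stuck-at-0.
Only G2 inverted output is consistent with every test.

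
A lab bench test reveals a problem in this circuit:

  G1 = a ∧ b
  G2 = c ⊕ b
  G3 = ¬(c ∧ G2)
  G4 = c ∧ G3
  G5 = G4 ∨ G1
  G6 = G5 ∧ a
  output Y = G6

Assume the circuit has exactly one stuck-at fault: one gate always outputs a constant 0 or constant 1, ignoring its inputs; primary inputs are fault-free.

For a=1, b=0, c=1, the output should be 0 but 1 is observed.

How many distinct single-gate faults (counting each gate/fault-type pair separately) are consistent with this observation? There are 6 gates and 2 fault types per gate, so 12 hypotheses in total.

6

Fault-free: G1=0, G2=1, G3=0, G4=0, G5=0, G6=0 → 0. Observed 1.
  G1 stuck-at-0: output 0 ✗
  G1 stuck-at-1: output 1 ✓
  G2 stuck-at-0: output 1 ✓
  G2 stuck-at-1: output 0 ✗
  G3 stuck-at-0: output 0 ✗
  G3 stuck-at-1: output 1 ✓
  G4 stuck-at-0: output 0 ✗
  G4 stuck-at-1: output 1 ✓
  G5 stuck-at-0: output 0 ✗
  G5 stuck-at-1: output 1 ✓
  G6 stuck-at-0: output 0 ✗
  G6 stuck-at-1: output 1 ✓
Consistent faults: {G1 stuck-at-1, G2 stuck-at-0, G3 stuck-at-1, G4 stuck-at-1, G5 stuck-at-1, G6 stuck-at-1} — 6 in all.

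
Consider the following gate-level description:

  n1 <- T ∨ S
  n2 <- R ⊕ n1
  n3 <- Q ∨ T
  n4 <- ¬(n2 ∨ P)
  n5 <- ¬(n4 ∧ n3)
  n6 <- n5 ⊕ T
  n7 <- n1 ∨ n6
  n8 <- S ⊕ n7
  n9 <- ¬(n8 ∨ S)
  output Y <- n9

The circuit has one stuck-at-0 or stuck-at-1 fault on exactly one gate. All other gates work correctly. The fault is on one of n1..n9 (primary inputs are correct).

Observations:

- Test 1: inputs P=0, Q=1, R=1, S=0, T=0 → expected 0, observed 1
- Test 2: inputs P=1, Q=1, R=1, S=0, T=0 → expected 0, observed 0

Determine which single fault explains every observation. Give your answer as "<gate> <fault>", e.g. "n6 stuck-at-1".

Fault-free values for test 1 (P=0, Q=1, R=1, S=0, T=0): n1=0, n2=1, n3=1, n4=0, n5=1, n6=1, n7=1, n8=1, n9=0, giving Y=0. Observed 1.
Test 1: faults giving observed 1 are {n2 stuck-at-0, n4 stuck-at-1, n5 stuck-at-0, n6 stuck-at-0, n7 stuck-at-0, n8 stuck-at-0, n9 stuck-at-1}.
Test 2 (P=1, Q=1, R=1, S=0, T=0): fault-free n1=0, n2=1, n3=1, n4=0, n5=1, n6=1, n7=1, n8=1, n9=0 → 0; observed 0. Eliminates n4 stuck-at-1, n5 stuck-at-0, n6 stuck-at-0, n7 stuck-at-0, n8 stuck-at-0, n9 stuck-at-1.
Only n2 stuck-at-0 is consistent with every test.

n2 stuck-at-0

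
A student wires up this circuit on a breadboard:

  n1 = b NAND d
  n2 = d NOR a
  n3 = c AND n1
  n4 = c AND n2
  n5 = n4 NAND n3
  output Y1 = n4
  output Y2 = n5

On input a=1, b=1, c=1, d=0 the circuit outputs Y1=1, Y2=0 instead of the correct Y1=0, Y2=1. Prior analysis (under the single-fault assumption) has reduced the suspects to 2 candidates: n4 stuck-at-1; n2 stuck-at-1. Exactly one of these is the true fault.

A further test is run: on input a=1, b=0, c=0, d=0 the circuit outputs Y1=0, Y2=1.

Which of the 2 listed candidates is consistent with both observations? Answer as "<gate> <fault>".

n2 stuck-at-1

Evaluate each candidate on input a=1, b=0, c=0, d=0:
  n4 stuck-at-1: n1=1, n2=0, n3=0, n4=1 [stuck-at-1], n5=1 → Y1=1, Y2=1 — eliminated
  n2 stuck-at-1: n1=1, n2=1 [stuck-at-1], n3=0, n4=0, n5=1 → Y1=0, Y2=1 — matches
Only n2 stuck-at-1 reproduces the observed Y1=0, Y2=1.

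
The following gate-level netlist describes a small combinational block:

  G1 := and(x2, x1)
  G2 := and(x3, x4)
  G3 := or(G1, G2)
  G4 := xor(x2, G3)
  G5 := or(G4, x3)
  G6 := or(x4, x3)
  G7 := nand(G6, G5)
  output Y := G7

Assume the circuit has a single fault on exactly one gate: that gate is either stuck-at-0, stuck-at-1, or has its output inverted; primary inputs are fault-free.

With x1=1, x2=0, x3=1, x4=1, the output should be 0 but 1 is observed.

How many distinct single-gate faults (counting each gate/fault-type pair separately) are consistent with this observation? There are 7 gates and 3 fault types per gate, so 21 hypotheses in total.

Fault-free: G1=0, G2=1, G3=1, G4=1, G5=1, G6=1, G7=0 → 0. Observed 1.
  G1: none of the 3 fault types match ✗
  G2: none of the 3 fault types match ✗
  G3: none of the 3 fault types match ✗
  G4: none of the 3 fault types match ✗
  G5: stuck-at-0, inverted output ✓; others ✗
  G6: stuck-at-0, inverted output ✓; others ✗
  G7: stuck-at-1, inverted output ✓; others ✗
Consistent faults: {G5 stuck-at-0, G5 inverted output, G6 stuck-at-0, G6 inverted output, G7 stuck-at-1, G7 inverted output} — 6 in all.

6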